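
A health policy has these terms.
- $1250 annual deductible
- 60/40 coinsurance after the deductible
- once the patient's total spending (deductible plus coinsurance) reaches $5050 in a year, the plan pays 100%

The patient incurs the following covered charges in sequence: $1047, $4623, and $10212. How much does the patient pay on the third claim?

$2032

Bill 1, $1047: all of it applies to the deductible. Patient pays $1047; OOP now $1047.
Bill 2, $4623: $203 finishes the deductible; $4420 goes to coinsurance; 40% of $4420 = $1768. Patient pays $1971; OOP now $3018.
Bill 3, $10212: deductible met; 40% of $10212 = $4084.80. That would push OOP to $7102.80, over the $5050 cap, so patient pays $5050 − $3018 = $2032.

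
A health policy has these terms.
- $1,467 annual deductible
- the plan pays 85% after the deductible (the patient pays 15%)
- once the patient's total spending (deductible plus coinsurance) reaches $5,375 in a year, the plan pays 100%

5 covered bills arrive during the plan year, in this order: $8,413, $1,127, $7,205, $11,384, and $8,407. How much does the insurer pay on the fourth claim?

$9,767.70

Bill 1, $8,413: $1,467 to deductible, leaving $6,946; patient's 15% is $1,041.90. Patient pays $2,508.90; OOP now $2,508.90. Plan pays $8,413 − $2,508.90 = $5,904.10.
Bill 2, $1,127: deductible already satisfied, so patient's share is 15% × $1,127 = $169.05. Patient pays $169.05; OOP now $2,677.95. Plan pays $1,127 − $169.05 = $957.95.
Bill 3, $7,205: deductible met; 15% of $7,205 = $1,080.75. Cost to patient: $1,080.75. OOP to date $3,758.70. Plan pays $7,205 − $1,080.75 = $6,124.25.
Bill 4, $11,384: deductible already satisfied, so patient's share is 15% × $11,384 = $1,707.60. OOP would hit $5,466.30 > $5,375, so the cap limits the patient to $5,375 − $3,758.70 = $1,616.30. Plan pays $11,384 − $1,616.30 = $9,767.70.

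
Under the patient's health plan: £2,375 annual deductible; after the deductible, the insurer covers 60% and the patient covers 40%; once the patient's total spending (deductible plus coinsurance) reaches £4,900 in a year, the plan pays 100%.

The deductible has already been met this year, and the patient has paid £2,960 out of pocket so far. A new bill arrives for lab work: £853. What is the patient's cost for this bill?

The deductible is already satisfied, so the full bill goes to coinsurance.
Patient's 40% share of £853 is £341.20.
Year-to-date out-of-pocket becomes £2,960 + £341.20 = £3,301.20, still under the £4,900 maximum, so no cap applies.

£341.20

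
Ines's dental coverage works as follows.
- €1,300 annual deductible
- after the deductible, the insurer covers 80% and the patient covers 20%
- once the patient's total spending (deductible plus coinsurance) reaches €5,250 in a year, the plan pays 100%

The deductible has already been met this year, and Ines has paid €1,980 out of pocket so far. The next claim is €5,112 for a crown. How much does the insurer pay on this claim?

€4,089.60

With the deductible met, the entire €5,112 is subject to coinsurance.
Coinsurance: €5,112 × 20% = €1,022.40.
Year-to-date out-of-pocket becomes €1,980 + €1,022.40 = €3,002.40, still under the €5,250 maximum, so no cap applies.
The insurer covers the remainder: €5,112 − €1,022.40 = €4,089.60.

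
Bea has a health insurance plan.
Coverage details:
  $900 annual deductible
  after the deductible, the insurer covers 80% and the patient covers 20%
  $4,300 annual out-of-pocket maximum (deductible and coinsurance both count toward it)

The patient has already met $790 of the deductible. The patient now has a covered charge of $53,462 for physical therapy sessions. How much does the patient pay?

Remaining deductible: $900 − $790 = $110.
After the $110 deductible portion, $53,462 − $110 = $53,352 is subject to coinsurance.
20% of $53,352 = $10,670.40 falls to the patient.
That puts the patient's cost at $110 + $10,670.40 = $10,780.40 before any cap.
Adding $10,780.40 to the $790 already spent would give $11,570.40, which exceeds the $4,300 cap; the patient pays just $4,300 − $790 = $3,510.

$3,510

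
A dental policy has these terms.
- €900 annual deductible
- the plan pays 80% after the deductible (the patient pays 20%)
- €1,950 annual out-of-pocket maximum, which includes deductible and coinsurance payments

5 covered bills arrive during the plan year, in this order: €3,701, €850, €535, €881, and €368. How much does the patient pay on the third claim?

Claim 1 — €3,701: €900 to deductible, leaving €2,801; 20% of €2,801 = €560.20. Patient owes €1,460.20 (running OOP €1,460.20).
Claim 2 — €850: 20% coinsurance on €850 = €170. Patient owes €170 (running OOP €1,630.20).
Claim 3 — €535: deductible already satisfied, so patient's share is 20% × €535 = €107. Cost to patient: €107. OOP to date €1,737.20.

€107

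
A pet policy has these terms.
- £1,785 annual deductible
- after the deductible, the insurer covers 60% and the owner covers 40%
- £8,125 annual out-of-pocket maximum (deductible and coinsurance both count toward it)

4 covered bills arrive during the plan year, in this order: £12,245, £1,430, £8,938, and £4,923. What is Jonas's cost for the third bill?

Bill 1, £12,245: £1,785 to deductible, leaving £10,460; coinsurance £10,460 × 40% = £4,184. Owner pays £5,969; OOP now £5,969.
Bill 2, £1,430: deductible met; 40% of £1,430 = £572. Owner pays £572; OOP now £6,541.
Bill 3, £8,938: 40% coinsurance on £8,938 = £3,575.20. Adding that to £6,541 gives £10,116.20, past the £8,125 cap; owner pays only £8,125 − £6,541 = £1,584.

£1,584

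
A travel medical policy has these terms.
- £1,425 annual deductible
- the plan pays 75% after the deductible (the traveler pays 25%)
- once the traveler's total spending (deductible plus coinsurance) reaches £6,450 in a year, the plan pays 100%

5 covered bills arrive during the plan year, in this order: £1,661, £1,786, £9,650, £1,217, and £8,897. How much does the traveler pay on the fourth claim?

Claim 1 — £1,661: deductible takes £1,425, £236 remains; coinsurance £236 × 25% = £59. Traveler owes £1,484 (running OOP £1,484).
Claim 2 — £1,786: 25% coinsurance on £1,786 = £446.50. Traveler owes £446.50 (running OOP £1,930.50).
Claim 3 — £9,650: deductible already satisfied, so traveler's share is 25% × £9,650 = £2,412.50. Cost to traveler: £2,412.50. OOP to date £4,343.
Claim 4 — £1,217: deductible already satisfied, so traveler's share is 25% × £1,217 = £304.25. Cost to traveler: £304.25. OOP to date £4,647.25.

£304.25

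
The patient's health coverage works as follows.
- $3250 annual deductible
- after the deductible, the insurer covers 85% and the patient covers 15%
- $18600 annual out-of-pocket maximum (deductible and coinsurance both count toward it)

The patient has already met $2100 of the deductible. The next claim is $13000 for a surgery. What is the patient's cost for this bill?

Remaining deductible: $3250 − $2100 = $1150.
That leaves $13000 − $1150 = $11850 for coinsurance.
15% of $11850 = $1777.50 falls to the patient.
Patient responsibility before any cap: $1150 + $1777.50 = $2927.50.
Year-to-date out-of-pocket becomes $2100 + $2927.50 = $5027.50, still under the $18600 maximum, so no cap applies.

$2927.50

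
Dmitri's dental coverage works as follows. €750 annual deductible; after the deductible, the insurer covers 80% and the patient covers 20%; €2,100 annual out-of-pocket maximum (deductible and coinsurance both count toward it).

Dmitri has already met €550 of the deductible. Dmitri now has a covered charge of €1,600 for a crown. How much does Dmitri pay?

€480

Deductible still to meet: €750 − €550 = €200.
After the €200 deductible portion, €1,600 − €200 = €1,400 is subject to coinsurance.
Coinsurance: €1,400 × 20% = €280.
So the patient owes €200 + €280 = €480 before any cap.
Year-to-date out-of-pocket becomes €550 + €480 = €1,030, still under the €2,100 maximum, so no cap applies.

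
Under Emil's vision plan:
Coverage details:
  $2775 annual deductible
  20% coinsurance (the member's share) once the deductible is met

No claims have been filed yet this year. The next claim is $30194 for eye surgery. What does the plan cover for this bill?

$21935.20

Deductible not yet touched, so the first $2775 of the bill goes to the deductible.
That leaves $30194 − $2775 = $27419 for coinsurance.
20% of $27419 = $5483.80 falls to the member.
Member responsibility: $2775 + $5483.80 = $8258.80.
The insurer covers the remainder: $30194 − $8258.80 = $21935.20.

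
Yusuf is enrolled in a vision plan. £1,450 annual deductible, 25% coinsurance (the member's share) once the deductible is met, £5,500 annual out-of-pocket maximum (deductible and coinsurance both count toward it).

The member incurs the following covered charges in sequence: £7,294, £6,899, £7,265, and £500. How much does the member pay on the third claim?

Bill 1, £7,294: £1,450 to deductible, leaving £5,844; coinsurance £5,844 × 25% = £1,461. Cost to member: £2,911. OOP to date £2,911.
Bill 2, £6,899: 25% coinsurance on £6,899 = £1,724.75. Cost to member: £1,724.75. OOP to date £4,635.75.
Bill 3, £7,265: deductible already satisfied, so member's share is 25% × £7,265 = £1,816.25. That would push OOP to £6,452, over the £5,500 cap, so member pays £5,500 − £4,635.75 = £864.25.

£864.25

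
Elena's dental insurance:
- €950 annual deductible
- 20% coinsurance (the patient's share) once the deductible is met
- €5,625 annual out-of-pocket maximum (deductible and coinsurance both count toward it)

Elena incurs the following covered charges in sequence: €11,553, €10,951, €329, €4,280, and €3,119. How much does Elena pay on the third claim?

Claim 1 — €11,553: €950 finishes the deductible; €10,603 goes to coinsurance; coinsurance €10,603 × 20% = €2,120.60. Patient pays €3,070.60; OOP now €3,070.60.
Claim 2 — €10,951: deductible met; 20% of €10,951 = €2,190.20. Patient pays €2,190.20; OOP now €5,260.80.
Claim 3 — €329: deductible met; 20% of €329 = €65.80. Cost to patient: €65.80. OOP to date €5,326.60.

€65.80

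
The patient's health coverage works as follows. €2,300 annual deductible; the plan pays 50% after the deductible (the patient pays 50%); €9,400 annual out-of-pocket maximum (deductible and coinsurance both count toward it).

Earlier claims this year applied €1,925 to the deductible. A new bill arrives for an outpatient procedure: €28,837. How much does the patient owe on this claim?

€7,475

€1,925 of the €2,300 deductible is already met, leaving €375.
The remaining €28,462 (= €28,837 − €375) moves to coinsurance.
Patient's 50% share of €28,462 is €14,231.
That puts the patient's cost at €375 + €14,231 = €14,606 before any cap.
Year-to-date out-of-pocket would reach €1,925 + €14,606 = €16,531, above the €9,400 maximum, so the patient pays only €9,400 − €1,925 = €7,475.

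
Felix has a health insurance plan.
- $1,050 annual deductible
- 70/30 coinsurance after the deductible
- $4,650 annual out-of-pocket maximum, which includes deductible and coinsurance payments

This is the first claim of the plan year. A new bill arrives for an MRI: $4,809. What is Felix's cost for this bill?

$2,177.70

Nothing has been paid toward the $1,050 deductible, so the first $1,050 of this charge is applied there.
After the $1,050 deductible portion, $4,809 − $1,050 = $3,759 is subject to coinsurance.
30% of $3,759 = $1,127.70 falls to the patient.
Patient responsibility before any cap: $1,050 + $1,127.70 = $2,177.70.
Cumulative spending $0 + $2,177.70 = $2,177.70 stays under the $4,650 maximum.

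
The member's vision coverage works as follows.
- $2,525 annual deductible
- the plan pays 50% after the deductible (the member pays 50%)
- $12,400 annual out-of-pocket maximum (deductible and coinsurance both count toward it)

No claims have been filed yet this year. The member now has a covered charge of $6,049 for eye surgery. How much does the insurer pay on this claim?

$1,762

Deductible not yet touched, so the first $2,525 of the bill goes to the deductible.
That leaves $6,049 − $2,525 = $3,524 for coinsurance.
Coinsurance: $3,524 × 50% = $1,762.
That puts the member's cost at $2,525 + $1,762 = $4,287 before any cap.
Cumulative spending $0 + $4,287 = $4,287 stays under the $12,400 maximum.
The plan picks up $6,049 − $4,287 = $1,762.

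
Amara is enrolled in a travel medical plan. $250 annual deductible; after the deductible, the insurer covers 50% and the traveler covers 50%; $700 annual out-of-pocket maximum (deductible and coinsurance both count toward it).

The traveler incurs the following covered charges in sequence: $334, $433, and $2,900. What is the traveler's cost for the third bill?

$191.50

#1 ($334): $250 finishes the deductible; $84 goes to coinsurance; coinsurance $84 × 50% = $42. Cost to traveler: $292. OOP to date $292.
#2 ($433): deductible already satisfied, so traveler's share is 50% × $433 = $216.50. Cost to traveler: $216.50. OOP to date $508.50.
#3 ($2,900): 50% coinsurance on $2,900 = $1,450. Adding that to $508.50 gives $1,958.50, past the $700 cap; traveler pays only $700 − $508.50 = $191.50.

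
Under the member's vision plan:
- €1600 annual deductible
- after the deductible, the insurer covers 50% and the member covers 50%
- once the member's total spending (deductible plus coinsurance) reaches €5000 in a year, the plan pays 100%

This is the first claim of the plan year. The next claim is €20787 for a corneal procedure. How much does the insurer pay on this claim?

Nothing has been paid toward the €1600 deductible, so the first €1600 of this charge is applied there.
After the €1600 deductible portion, €20787 − €1600 = €19187 is subject to coinsurance.
50% of €19187 = €9593.50 falls to the member.
Member responsibility before any cap: €1600 + €9593.50 = €11193.50.
That would bring total out-of-pocket to €11193.50, past the €5000 cap. The member is capped at €5000 − €0 = €5000 on this claim.
The plan picks up €20787 − €5000 = €15787.

€15787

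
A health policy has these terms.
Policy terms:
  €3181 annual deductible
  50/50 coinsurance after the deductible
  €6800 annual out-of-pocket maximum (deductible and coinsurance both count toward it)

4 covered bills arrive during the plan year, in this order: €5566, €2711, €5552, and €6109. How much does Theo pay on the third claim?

€1071

Bill 1, €5566: €3181 finishes the deductible; €2385 goes to coinsurance; 50% of €2385 = €1192.50. Patient owes €4373.50 (running OOP €4373.50).
Bill 2, €2711: deductible already satisfied, so patient's share is 50% × €2711 = €1355.50. Patient pays €1355.50; OOP now €5729.
Bill 3, €5552: deductible met; 50% of €5552 = €2776. That would push OOP to €8505, over the €6800 cap, so patient pays €6800 − €5729 = €1071.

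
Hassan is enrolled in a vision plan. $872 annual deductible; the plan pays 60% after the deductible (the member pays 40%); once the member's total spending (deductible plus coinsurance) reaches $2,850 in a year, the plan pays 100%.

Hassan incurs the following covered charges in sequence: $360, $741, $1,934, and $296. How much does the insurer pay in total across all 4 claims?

Bill 1, $360: all of it applies to the deductible. Member pays $360; OOP now $360. Plan pays $360 − $360 = $0.
Bill 2, $741: $512 to deductible, leaving $229; member's 40% is $91.60. Member pays $603.60; OOP now $963.60. Plan pays $741 − $603.60 = $137.40.
Bill 3, $1,934: deductible met; 40% of $1,934 = $773.60. Cost to member: $773.60. OOP to date $1,737.20. Insurer: $1,934 − $773.60 = $1,160.40.
Bill 4, $296: deductible already satisfied, so member's share is 40% × $296 = $118.40. Member pays $118.40; OOP now $1,855.60. Insurer: $296 − $118.40 = $177.60.
Insurer total: $0 + $137.40 + $1,160.40 + $177.60 = $1,475.40.

$1,475.40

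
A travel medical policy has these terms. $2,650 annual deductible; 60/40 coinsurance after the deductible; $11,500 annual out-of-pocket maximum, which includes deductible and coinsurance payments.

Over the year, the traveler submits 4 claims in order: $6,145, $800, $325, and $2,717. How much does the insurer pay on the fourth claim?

Claim 1 — $6,145: deductible takes $2,650, $3,495 remains; traveler's 40% is $1,398. Traveler owes $4,048 (running OOP $4,048). Plan pays $6,145 − $4,048 = $2,097.
Claim 2 — $800: deductible met; 40% of $800 = $320. Traveler pays $320; OOP now $4,368. Insurer: $800 − $320 = $480.
Claim 3 — $325: deductible met; 40% of $325 = $130. Traveler owes $130 (running OOP $4,498). Plan pays $325 − $130 = $195.
Claim 4 — $2,717: deductible already satisfied, so traveler's share is 40% × $2,717 = $1,086.80. Cost to traveler: $1,086.80. OOP to date $5,584.80. Plan pays $2,717 − $1,086.80 = $1,630.20.

$1,630.20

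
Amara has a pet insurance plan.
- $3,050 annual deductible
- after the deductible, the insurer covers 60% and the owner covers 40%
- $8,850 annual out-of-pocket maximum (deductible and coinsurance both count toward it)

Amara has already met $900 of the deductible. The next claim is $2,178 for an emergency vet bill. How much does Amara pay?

Remaining deductible: $3,050 − $900 = $2,150.
After the $2,150 deductible portion, $2,178 − $2,150 = $28 is subject to coinsurance.
Owner's 40% share of $28 is $11.20.
Owner responsibility before any cap: $2,150 + $11.20 = $2,161.20.
Year-to-date out-of-pocket becomes $900 + $2,161.20 = $3,061.20, still under the $8,850 maximum, so no cap applies.

$2,161.20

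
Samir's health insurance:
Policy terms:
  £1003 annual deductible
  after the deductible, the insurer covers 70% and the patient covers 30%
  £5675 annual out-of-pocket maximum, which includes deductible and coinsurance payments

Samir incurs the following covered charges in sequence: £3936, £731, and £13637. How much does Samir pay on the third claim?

Claim 1 (£3936): £1003 finishes the deductible; £2933 goes to coinsurance; coinsurance £2933 × 30% = £879.90. Patient pays £1882.90; OOP now £1882.90.
Claim 2 (£731): deductible already satisfied, so patient's share is 30% × £731 = £219.30. Patient owes £219.30 (running OOP £2102.20).
Claim 3 (£13637): deductible met; 30% of £13637 = £4091.10. Adding that to £2102.20 gives £6193.30, past the £5675 cap; patient pays only £5675 − £2102.20 = £3572.80.

£3572.80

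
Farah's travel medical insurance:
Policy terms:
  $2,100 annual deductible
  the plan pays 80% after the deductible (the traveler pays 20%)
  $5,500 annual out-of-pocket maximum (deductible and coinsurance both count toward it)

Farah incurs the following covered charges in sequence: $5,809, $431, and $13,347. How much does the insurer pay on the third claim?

$10,775

#1 ($5,809): deductible takes $2,100, $3,709 remains; 20% of $3,709 = $741.80. Traveler pays $2,841.80; OOP now $2,841.80. Insurer: $5,809 − $2,841.80 = $2,967.20.
#2 ($431): deductible met; 20% of $431 = $86.20. Traveler pays $86.20; OOP now $2,928. Plan pays $431 − $86.20 = $344.80.
#3 ($13,347): deductible met; 20% of $13,347 = $2,669.40. Adding that to $2,928 gives $5,597.40, past the $5,500 cap; traveler pays only $5,500 − $2,928 = $2,572. Plan pays $13,347 − $2,572 = $10,775.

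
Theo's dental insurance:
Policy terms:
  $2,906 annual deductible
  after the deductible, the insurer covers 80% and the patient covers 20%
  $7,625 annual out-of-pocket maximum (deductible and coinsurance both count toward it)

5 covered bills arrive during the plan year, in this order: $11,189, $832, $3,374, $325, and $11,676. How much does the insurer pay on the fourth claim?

$260

Bill 1, $11,189: $2,906 finishes the deductible; $8,283 goes to coinsurance; coinsurance $8,283 × 20% = $1,656.60. Cost to patient: $4,562.60. OOP to date $4,562.60. Insurer: $11,189 − $4,562.60 = $6,626.40.
Bill 2, $832: deductible already satisfied, so patient's share is 20% × $832 = $166.40. Patient owes $166.40 (running OOP $4,729). Plan pays $832 − $166.40 = $665.60.
Bill 3, $3,374: deductible met; 20% of $3,374 = $674.80. Patient pays $674.80; OOP now $5,403.80. Insurer: $3,374 − $674.80 = $2,699.20.
Bill 4, $325: deductible already satisfied, so patient's share is 20% × $325 = $65. Patient pays $65; OOP now $5,468.80. Insurer: $325 − $65 = $260.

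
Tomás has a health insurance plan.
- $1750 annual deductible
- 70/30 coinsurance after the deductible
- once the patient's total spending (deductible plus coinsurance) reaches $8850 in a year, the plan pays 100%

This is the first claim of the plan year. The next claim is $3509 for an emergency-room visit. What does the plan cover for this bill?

Deductible not yet touched, so the first $1750 of the bill goes to the deductible.
That leaves $3509 − $1750 = $1759 for coinsurance.
30% of $1759 = $527.70 falls to the patient.
So the patient owes $1750 + $527.70 = $2277.70 before any cap.
Year-to-date out-of-pocket becomes $0 + $2277.70 = $2277.70, still under the $8850 maximum, so no cap applies.
Insurer pays the balance: $3509 − $2277.70 = $1231.30.

$1231.30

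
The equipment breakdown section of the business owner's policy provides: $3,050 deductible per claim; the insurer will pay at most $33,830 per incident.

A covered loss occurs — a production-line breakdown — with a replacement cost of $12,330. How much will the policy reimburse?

$9,280

Subtract the deductible: $12,330 − $3,050 = $9,280.
$9,280 is within the $33,830 limit, so the insurer pays $9,280.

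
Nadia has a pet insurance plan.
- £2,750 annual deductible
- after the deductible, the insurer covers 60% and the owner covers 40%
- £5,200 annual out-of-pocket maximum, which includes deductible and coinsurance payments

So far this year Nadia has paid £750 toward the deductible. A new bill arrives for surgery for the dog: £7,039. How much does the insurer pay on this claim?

£3,023.40

£750 of the £2,750 deductible is already met, leaving £2,000.
That leaves £7,039 − £2,000 = £5,039 for coinsurance.
Owner's 40% share of £5,039 is £2,015.60.
So the owner owes £2,000 + £2,015.60 = £4,015.60 before any cap.
Year-to-date out-of-pocket becomes £750 + £4,015.60 = £4,765.60, still under the £5,200 maximum, so no cap applies.
The plan picks up £7,039 − £4,015.60 = £3,023.40.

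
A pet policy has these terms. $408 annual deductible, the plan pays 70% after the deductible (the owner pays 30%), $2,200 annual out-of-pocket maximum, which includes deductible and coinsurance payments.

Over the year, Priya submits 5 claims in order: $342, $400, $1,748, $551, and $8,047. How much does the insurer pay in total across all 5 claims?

#1 ($342): fully absorbed by the deductible. Owner owes $342 (running OOP $342). Plan pays $342 − $342 = $0.
#2 ($400): $66 finishes the deductible; $334 goes to coinsurance; owner's 30% is $100.20. Cost to owner: $166.20. OOP to date $508.20. Plan pays $400 − $166.20 = $233.80.
#3 ($1,748): 30% coinsurance on $1,748 = $524.40. Owner owes $524.40 (running OOP $1,032.60). Insurer: $1,748 − $524.40 = $1,223.60.
#4 ($551): deductible met; 30% of $551 = $165.30. Cost to owner: $165.30. OOP to date $1,197.90. Plan pays $551 − $165.30 = $385.70.
#5 ($8,047): deductible met; 30% of $8,047 = $2,414.10. OOP would hit $3,612 > $2,200, so the cap limits the owner to $2,200 − $1,197.90 = $1,002.10. Insurer: $8,047 − $1,002.10 = $7,044.90.
Insurer total = bills − owner's total = $11,088 − $2,200 = $8,888.

$8,888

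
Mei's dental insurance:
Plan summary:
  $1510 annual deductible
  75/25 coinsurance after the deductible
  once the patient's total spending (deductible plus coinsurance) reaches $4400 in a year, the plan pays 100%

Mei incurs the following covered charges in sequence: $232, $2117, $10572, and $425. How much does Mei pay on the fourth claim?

$37.25

Claim 1 — $232: entire amount goes to the deductible. Patient owes $232 (running OOP $232).
Claim 2 — $2117: deductible takes $1278, $839 remains; 25% of $839 = $209.75. Cost to patient: $1487.75. OOP to date $1719.75.
Claim 3 — $10572: deductible met; 25% of $10572 = $2643. Patient owes $2643 (running OOP $4362.75).
Claim 4 — $425: 25% coinsurance on $425 = $106.25. OOP would hit $4469 > $4400, so the cap limits the patient to $4400 − $4362.75 = $37.25.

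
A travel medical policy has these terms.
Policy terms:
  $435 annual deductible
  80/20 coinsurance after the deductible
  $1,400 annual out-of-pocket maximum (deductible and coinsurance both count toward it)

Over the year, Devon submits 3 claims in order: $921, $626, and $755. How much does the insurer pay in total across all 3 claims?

Claim 1 — $921: $435 finishes the deductible; $486 goes to coinsurance; coinsurance $486 × 20% = $97.20. Traveler owes $532.20 (running OOP $532.20). Insurer: $921 − $532.20 = $388.80.
Claim 2 — $626: deductible already satisfied, so traveler's share is 20% × $626 = $125.20. Traveler pays $125.20; OOP now $657.40. Plan pays $626 − $125.20 = $500.80.
Claim 3 — $755: deductible already satisfied, so traveler's share is 20% × $755 = $151. Traveler pays $151; OOP now $808.40. Plan pays $755 − $151 = $604.
Insurer total = bills − traveler's total = $2,302 − $808.40 = $1,493.60.

$1,493.60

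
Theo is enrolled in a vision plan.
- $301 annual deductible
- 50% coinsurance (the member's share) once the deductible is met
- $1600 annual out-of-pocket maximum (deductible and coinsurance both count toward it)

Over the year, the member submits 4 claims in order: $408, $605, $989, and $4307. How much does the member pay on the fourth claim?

$448.50

#1 ($408): $301 to deductible, leaving $107; member's 50% is $53.50. Member owes $354.50 (running OOP $354.50).
#2 ($605): 50% coinsurance on $605 = $302.50. Cost to member: $302.50. OOP to date $657.
#3 ($989): 50% coinsurance on $989 = $494.50. Cost to member: $494.50. OOP to date $1151.50.
#4 ($4307): 50% coinsurance on $4307 = $2153.50. Adding that to $1151.50 gives $3305, past the $1600 cap; member pays only $1600 − $1151.50 = $448.50.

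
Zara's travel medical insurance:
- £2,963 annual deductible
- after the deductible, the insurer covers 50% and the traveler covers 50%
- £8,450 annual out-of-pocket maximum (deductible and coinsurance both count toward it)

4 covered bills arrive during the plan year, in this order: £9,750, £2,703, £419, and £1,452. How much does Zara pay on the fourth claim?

£532.50

#1 (£9,750): £2,963 finishes the deductible; £6,787 goes to coinsurance; 50% of £6,787 = £3,393.50. Traveler owes £6,356.50 (running OOP £6,356.50).
#2 (£2,703): deductible already satisfied, so traveler's share is 50% × £2,703 = £1,351.50. Cost to traveler: £1,351.50. OOP to date £7,708.
#3 (£419): deductible already satisfied, so traveler's share is 50% × £419 = £209.50. Traveler owes £209.50 (running OOP £7,917.50).
#4 (£1,452): 50% coinsurance on £1,452 = £726. OOP would hit £8,643.50 > £8,450, so the cap limits the traveler to £8,450 − £7,917.50 = £532.50.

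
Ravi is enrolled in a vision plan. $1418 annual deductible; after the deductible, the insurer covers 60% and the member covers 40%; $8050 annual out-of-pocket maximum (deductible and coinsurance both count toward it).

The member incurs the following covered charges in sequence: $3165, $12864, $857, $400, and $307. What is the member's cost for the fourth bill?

#1 ($3165): $1418 to deductible, leaving $1747; 40% of $1747 = $698.80. Member pays $2116.80; OOP now $2116.80.
#2 ($12864): deductible already satisfied, so member's share is 40% × $12864 = $5145.60. Member owes $5145.60 (running OOP $7262.40).
#3 ($857): deductible met; 40% of $857 = $342.80. Cost to member: $342.80. OOP to date $7605.20.
#4 ($400): deductible met; 40% of $400 = $160. Cost to member: $160. OOP to date $7765.20.

$160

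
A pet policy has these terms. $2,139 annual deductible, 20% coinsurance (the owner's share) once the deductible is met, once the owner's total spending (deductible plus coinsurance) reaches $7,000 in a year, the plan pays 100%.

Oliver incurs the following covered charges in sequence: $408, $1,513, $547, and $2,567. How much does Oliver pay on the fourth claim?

$513.40

Bill 1, $408: all of it applies to the deductible. Owner owes $408 (running OOP $408).
Bill 2, $1,513: all of it applies to the deductible. Owner pays $1,513; OOP now $1,921.
Bill 3, $547: $218 to deductible, leaving $329; coinsurance $329 × 20% = $65.80. Owner pays $283.80; OOP now $2,204.80.
Bill 4, $2,567: deductible already satisfied, so owner's share is 20% × $2,567 = $513.40. Cost to owner: $513.40. OOP to date $2,718.20.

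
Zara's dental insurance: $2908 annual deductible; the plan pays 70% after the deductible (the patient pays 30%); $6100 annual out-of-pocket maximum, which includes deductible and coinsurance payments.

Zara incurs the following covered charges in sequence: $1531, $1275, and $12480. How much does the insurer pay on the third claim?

Bill 1, $1531: entire amount goes to the deductible. Cost to patient: $1531. OOP to date $1531. Insurer: $1531 − $1531 = $0.
Bill 2, $1275: fully absorbed by the deductible. Cost to patient: $1275. OOP to date $2806. Plan pays $1275 − $1275 = $0.
Bill 3, $12480: $102 to deductible, leaving $12378; 30% of $12378 = $3713.40. Together that's $102 + $3713.40 = $3815.40. OOP would hit $6621.40 > $6100, so the cap limits the patient to $6100 − $2806 = $3294. Insurer: $12480 − $3294 = $9186.

$9186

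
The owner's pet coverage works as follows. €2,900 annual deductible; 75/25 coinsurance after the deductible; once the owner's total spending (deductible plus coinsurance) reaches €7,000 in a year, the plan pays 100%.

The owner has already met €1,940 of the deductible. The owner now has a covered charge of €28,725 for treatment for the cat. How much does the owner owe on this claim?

Deductible still to meet: €2,900 − €1,940 = €960.
The remaining €27,765 (= €28,725 − €960) moves to coinsurance.
Coinsurance: €27,765 × 25% = €6,941.25.
Owner responsibility before any cap: €960 + €6,941.25 = €7,901.25.
Adding €7,901.25 to the €1,940 already spent would give €9,841.25, which exceeds the €7,000 cap; the owner pays just €7,000 − €1,940 = €5,060.

€5,060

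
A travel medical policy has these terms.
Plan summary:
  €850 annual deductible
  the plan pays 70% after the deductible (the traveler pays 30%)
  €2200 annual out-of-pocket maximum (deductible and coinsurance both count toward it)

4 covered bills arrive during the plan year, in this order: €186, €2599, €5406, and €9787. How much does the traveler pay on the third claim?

€769.50

Claim 1 — €186: all of it applies to the deductible. Traveler pays €186; OOP now €186.
Claim 2 — €2599: €664 finishes the deductible; €1935 goes to coinsurance; 30% of €1935 = €580.50. Traveler owes €1244.50 (running OOP €1430.50).
Claim 3 — €5406: 30% coinsurance on €5406 = €1621.80. Adding that to €1430.50 gives €3052.30, past the €2200 cap; traveler pays only €2200 − €1430.50 = €769.50.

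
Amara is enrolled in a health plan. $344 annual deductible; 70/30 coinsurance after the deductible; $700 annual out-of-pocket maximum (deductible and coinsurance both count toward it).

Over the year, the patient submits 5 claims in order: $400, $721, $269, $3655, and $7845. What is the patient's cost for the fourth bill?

Bill 1, $400: $344 to deductible, leaving $56; 30% of $56 = $16.80. Patient pays $360.80; OOP now $360.80.
Bill 2, $721: 30% coinsurance on $721 = $216.30. Cost to patient: $216.30. OOP to date $577.10.
Bill 3, $269: deductible met; 30% of $269 = $80.70. Patient pays $80.70; OOP now $657.80.
Bill 4, $3655: deductible met; 30% of $3655 = $1096.50. That would push OOP to $1754.30, over the $700 cap, so patient pays $700 − $657.80 = $42.20.

$42.20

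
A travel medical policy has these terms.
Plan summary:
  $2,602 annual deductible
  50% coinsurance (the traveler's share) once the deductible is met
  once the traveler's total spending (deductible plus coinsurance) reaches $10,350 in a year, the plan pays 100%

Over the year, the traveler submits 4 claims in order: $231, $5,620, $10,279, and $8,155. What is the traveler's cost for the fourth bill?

$984

Claim 1 — $231: all of it applies to the deductible. Cost to traveler: $231. OOP to date $231.
Claim 2 — $5,620: deductible takes $2,371, $3,249 remains; coinsurance $3,249 × 50% = $1,624.50. Cost to traveler: $3,995.50. OOP to date $4,226.50.
Claim 3 — $10,279: deductible met; 50% of $10,279 = $5,139.50. Cost to traveler: $5,139.50. OOP to date $9,366.
Claim 4 — $8,155: deductible met; 50% of $8,155 = $4,077.50. Adding that to $9,366 gives $13,443.50, past the $10,350 cap; traveler pays only $10,350 − $9,366 = $984.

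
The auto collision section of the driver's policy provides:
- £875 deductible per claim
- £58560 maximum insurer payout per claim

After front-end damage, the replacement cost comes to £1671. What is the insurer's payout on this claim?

Less the £875 deductible: £1671 − £875 = £796.
That's under the £58560 cap, so the insurer reimburses the full £796.

£796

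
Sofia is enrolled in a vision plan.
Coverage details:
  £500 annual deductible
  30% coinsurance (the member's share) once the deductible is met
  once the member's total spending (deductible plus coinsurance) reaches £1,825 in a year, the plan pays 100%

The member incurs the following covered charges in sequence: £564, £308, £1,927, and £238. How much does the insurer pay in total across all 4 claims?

#1 (£564): £500 to deductible, leaving £64; coinsurance £64 × 30% = £19.20. Cost to member: £519.20. OOP to date £519.20. Plan pays £564 − £519.20 = £44.80.
#2 (£308): deductible met; 30% of £308 = £92.40. Member owes £92.40 (running OOP £611.60). Insurer: £308 − £92.40 = £215.60.
#3 (£1,927): deductible met; 30% of £1,927 = £578.10. Cost to member: £578.10. OOP to date £1,189.70. Insurer: £1,927 − £578.10 = £1,348.90.
#4 (£238): deductible met; 30% of £238 = £71.40. Member owes £71.40 (running OOP £1,261.10). Insurer: £238 − £71.40 = £166.60.
Insurer total = bills − member's total = £3,037 − £1,261.10 = £1,775.90.

£1,775.90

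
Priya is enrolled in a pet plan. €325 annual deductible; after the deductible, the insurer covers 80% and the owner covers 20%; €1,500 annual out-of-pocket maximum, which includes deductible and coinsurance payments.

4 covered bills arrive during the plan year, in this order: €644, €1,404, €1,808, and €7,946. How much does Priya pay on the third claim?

€361.60

#1 (€644): deductible takes €325, €319 remains; 20% of €319 = €63.80. Owner pays €388.80; OOP now €388.80.
#2 (€1,404): deductible met; 20% of €1,404 = €280.80. Owner pays €280.80; OOP now €669.60.
#3 (€1,808): deductible met; 20% of €1,808 = €361.60. Owner owes €361.60 (running OOP €1,031.20).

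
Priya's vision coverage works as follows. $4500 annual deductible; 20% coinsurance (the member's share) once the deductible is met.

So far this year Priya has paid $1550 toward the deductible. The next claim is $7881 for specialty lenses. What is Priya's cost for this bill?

$1550 of the $4500 deductible is already met, leaving $2950.
The remaining $4931 (= $7881 − $2950) moves to coinsurance.
Coinsurance: $4931 × 20% = $986.20.
Member responsibility: $2950 + $986.20 = $3936.20.

$3936.20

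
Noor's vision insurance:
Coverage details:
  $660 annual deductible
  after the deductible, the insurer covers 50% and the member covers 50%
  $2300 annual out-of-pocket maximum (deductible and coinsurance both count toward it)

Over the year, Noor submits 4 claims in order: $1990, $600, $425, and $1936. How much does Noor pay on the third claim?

$212.50

#1 ($1990): $660 finishes the deductible; $1330 goes to coinsurance; coinsurance $1330 × 50% = $665. Member pays $1325; OOP now $1325.
#2 ($600): deductible already satisfied, so member's share is 50% × $600 = $300. Member pays $300; OOP now $1625.
#3 ($425): deductible met; 50% of $425 = $212.50. Cost to member: $212.50. OOP to date $1837.50.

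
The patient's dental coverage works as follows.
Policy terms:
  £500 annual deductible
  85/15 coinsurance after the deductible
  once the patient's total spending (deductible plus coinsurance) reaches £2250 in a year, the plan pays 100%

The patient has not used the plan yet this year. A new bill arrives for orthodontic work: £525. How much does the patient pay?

£503.75

Deductible not yet touched, so the first £500 of the bill goes to the deductible.
After the £500 deductible portion, £525 − £500 = £25 is subject to coinsurance.
Patient's 15% share of £25 is £3.75.
So the patient owes £500 + £3.75 = £503.75 before any cap.
Year-to-date out-of-pocket becomes £0 + £503.75 = £503.75, still under the £2250 maximum, so no cap applies.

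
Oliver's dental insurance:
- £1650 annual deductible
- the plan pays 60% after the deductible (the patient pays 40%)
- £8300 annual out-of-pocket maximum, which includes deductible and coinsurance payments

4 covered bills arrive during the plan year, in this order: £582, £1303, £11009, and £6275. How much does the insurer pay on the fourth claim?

Claim 1 — £582: all of it applies to the deductible. Patient pays £582; OOP now £582. Insurer: £582 − £582 = £0.
Claim 2 — £1303: £1068 finishes the deductible; £235 goes to coinsurance; 40% of £235 = £94. Cost to patient: £1162. OOP to date £1744. Insurer: £1303 − £1162 = £141.
Claim 3 — £11009: deductible already satisfied, so patient's share is 40% × £11009 = £4403.60. Patient owes £4403.60 (running OOP £6147.60). Insurer: £11009 − £4403.60 = £6605.40.
Claim 4 — £6275: 40% coinsurance on £6275 = £2510. OOP would hit £8657.60 > £8300, so the cap limits the patient to £8300 − £6147.60 = £2152.40. Insurer: £6275 − £2152.40 = £4122.60.

£4122.60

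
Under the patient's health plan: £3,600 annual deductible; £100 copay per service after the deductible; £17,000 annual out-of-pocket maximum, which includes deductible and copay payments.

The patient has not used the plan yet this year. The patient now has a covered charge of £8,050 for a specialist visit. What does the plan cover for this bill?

£4,350

The full £3,600 deductible is still open; £3,600 of this bill applies to it.
That leaves £8,050 − £3,600 = £4,450 for the copay.
Copay on this service: £100.
Patient responsibility before any cap: £3,600 + £100 = £3,700.
Total out-of-pocket so far would be £0 + £3,700 = £3,700, below the £17,000 cap — no reduction.
The insurer covers the remainder: £8,050 − £3,700 = £4,350.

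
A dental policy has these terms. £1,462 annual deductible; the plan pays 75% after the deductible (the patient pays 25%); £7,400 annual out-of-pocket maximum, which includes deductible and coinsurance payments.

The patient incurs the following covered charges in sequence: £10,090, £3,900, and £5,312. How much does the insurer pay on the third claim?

£3,984

Claim 1 — £10,090: deductible takes £1,462, £8,628 remains; patient's 25% is £2,157. Cost to patient: £3,619. OOP to date £3,619. Insurer: £10,090 − £3,619 = £6,471.
Claim 2 — £3,900: 25% coinsurance on £3,900 = £975. Patient owes £975 (running OOP £4,594). Insurer: £3,900 − £975 = £2,925.
Claim 3 — £5,312: deductible already satisfied, so patient's share is 25% × £5,312 = £1,328. Patient owes £1,328 (running OOP £5,922). Insurer: £5,312 − £1,328 = £3,984.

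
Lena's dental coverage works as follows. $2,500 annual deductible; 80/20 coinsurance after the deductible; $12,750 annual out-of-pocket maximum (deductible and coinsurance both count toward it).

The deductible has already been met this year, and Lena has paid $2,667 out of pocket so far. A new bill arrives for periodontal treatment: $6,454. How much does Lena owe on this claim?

The deductible is already satisfied, so the full bill goes to coinsurance.
Patient's 20% share of $6,454 is $1,290.80.
Year-to-date out-of-pocket becomes $2,667 + $1,290.80 = $3,957.80, still under the $12,750 maximum, so no cap applies.

$1,290.80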